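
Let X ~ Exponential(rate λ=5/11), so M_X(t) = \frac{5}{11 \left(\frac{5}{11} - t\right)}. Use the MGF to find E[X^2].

To find E[X^2], compute M^(2)(0):
M^(1)(t) = \frac{5}{11 \left(\frac{5}{11} - t\right)^{2}}
M^(2)(t) = \frac{10}{11 \left(\frac{5}{11} - t\right)^{3}}
M^(2)(0) = \frac{242}{25}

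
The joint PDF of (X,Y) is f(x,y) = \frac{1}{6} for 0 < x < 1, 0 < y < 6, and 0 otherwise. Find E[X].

f_X(x) = ∫_0^6 \frac{1}{6} dy = 1
E[X] = ∫_0^1 x × (1) dx = \frac{1}{2}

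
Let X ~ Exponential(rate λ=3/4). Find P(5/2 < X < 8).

P(5/2 < X < 8) = ∫_{5/2}^{8} f(x) dx
where f(x) = \frac{3 e^{- \frac{3 x}{4}}}{4}
= - \frac{1}{e^{6}} + e^{- \frac{15}{8}}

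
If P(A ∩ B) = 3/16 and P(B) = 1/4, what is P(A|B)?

P(A|B) = P(A ∩ B) / P(B)
= (3/16) / (1/4)
= 3/4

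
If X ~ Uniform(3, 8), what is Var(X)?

For X ~ Uniform(3, 8):
Var(X) = \frac{25}{12}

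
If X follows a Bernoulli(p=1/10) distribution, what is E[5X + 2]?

For X ~ Bernoulli(p=1/10):
E[X] = \frac{1}{10}
E[5X + 2] = 5 × E[X] + 2 = \frac{5}{2}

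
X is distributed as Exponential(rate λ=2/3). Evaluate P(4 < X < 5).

P(4 < X < 5) = ∫_{4}^{5} f(x) dx
where f(x) = \frac{2 e^{- \frac{2 x}{3}}}{3}
= - \frac{1 - e^{\frac{2}{3}}}{e^{\frac{10}{3}}}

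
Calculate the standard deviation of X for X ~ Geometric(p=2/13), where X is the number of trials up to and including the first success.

For X ~ Geometric(p=2/13), where X is the number of trials up to and including the first success:
Var(X) = \frac{143}{4}
SD(X) = √(Var(X)) = √(\frac{143}{4}) = \frac{\sqrt{143}}{2}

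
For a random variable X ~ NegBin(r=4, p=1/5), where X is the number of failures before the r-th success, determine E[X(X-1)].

E[X(X-1)] = E[X² - X] = E[X²] - E[X]
E[X] = 16
E[X²] = Var(X) + (E[X])² = 80 + (16)² = 336
E[X(X-1)] = 336 - 16 = 320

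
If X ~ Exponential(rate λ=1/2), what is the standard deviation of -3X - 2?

For X ~ Exponential(rate λ=1/2):
Var(X) = 4
SD(X) = √(Var(X)) = √(4) = 2
SD(-3X - 2) = |-3| × SD(X) = 3 × 2 = 6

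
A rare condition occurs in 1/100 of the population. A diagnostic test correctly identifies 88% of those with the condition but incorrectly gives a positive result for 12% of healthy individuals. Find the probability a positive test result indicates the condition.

Let D = the rare event, + = positive/flagged.
P(D) = 1/100
P(+|D) = 88/100 = 22/25
P(+|D') = 12/100 = 3/25
P(+) = P(+|D)P(D) + P(+|D')P(D')
     = \frac{22}{25} × \frac{1}{100} + \frac{3}{25} × \frac{99}{100}
     = \frac{319}{2500}
P(D|+) = P(+|D)P(D)/P(+) = \frac{2}{29}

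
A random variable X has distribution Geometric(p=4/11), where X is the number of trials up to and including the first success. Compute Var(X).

For X ~ Geometric(p=4/11), where X is the number of trials up to and including the first success:
Var(X) = \frac{77}{16}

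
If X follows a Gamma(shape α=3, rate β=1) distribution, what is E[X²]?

Using the identity E[X²] = Var(X) + (E[X])²:
E[X] = 3
Var(X) = 3
E[X²] = 3 + (3)²
= 12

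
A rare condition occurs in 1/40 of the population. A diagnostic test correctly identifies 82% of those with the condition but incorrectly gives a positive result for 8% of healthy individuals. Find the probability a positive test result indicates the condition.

Let D = the rare event, + = positive/flagged.
P(D) = 1/40
P(+|D) = 82/100 = 41/50
P(+|D') = 8/100 = 2/25
P(+) = P(+|D)P(D) + P(+|D')P(D')
     = \frac{41}{50} × \frac{1}{40} + \frac{2}{25} × \frac{39}{40}
     = \frac{197}{2000}
P(D|+) = P(+|D)P(D)/P(+) = \frac{41}{197}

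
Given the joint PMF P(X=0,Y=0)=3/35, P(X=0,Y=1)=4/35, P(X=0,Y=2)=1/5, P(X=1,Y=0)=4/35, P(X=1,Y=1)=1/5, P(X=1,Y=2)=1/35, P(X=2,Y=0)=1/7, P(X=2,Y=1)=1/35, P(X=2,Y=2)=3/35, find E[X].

First find marginal of X:
P(X=0) = 2/5
P(X=1) = 12/35
P(X=2) = 9/35
E[X] = 0 × 2/5 + 1 × 12/35 + 2 × 9/35 = 6/7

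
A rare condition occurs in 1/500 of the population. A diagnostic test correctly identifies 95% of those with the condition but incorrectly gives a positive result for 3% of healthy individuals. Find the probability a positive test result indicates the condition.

Let D = the rare event, + = positive/flagged.
P(D) = 1/500
P(+|D) = 95/100 = 19/20
P(+|D') = 3/100
P(+) = P(+|D)P(D) + P(+|D')P(D')
     = \frac{19}{20} × \frac{1}{500} + \frac{3}{100} × \frac{499}{500}
     = \frac{199}{6250}
P(D|+) = P(+|D)P(D)/P(+) = \frac{95}{1592}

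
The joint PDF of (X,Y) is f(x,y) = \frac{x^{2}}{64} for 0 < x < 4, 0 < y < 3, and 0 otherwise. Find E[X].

f_X(x) = ∫_0^3 \frac{x^{2}}{64} dy = \frac{3 x^{2}}{64}
E[X] = ∫_0^4 x × (\frac{3 x^{2}}{64}) dx = 3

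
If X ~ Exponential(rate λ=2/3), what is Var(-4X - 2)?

For X ~ Exponential(rate λ=2/3):
Var(X) = \frac{9}{4}
Var(-4X - 2) = (-4)² × Var(X) = 16 × \frac{9}{4} = 36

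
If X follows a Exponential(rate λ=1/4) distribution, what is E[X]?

For X ~ Exponential(rate λ=1/4), the expected value is:
E[X] = 4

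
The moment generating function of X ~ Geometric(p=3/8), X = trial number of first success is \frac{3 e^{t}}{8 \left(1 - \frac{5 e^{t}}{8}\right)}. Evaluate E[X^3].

To find E[X^3], compute M^(3)(0):
M^(1)(t) = \frac{3 e^{t}}{8 \left(1 - \frac{5 e^{t}}{8}\right)} + \frac{15 e^{2 t}}{64 \left(1 - \frac{5 e^{t}}{8}\right)^{2}}
M^(2)(t) = \frac{3 e^{t}}{8 \left(1 - \frac{5 e^{t}}{8}\right)} + \frac{45 e^{2 t}}{64 \left(1 - \frac{5 e^{t}}{8}\right)^{2}} + \frac{75 e^{3 t}}{256 \left(1 - \frac{5 e^{t}}{8}\right)^{3}}
M^(3)(t) = \frac{3 e^{t}}{8 \left(1 - \frac{5 e^{t}}{8}\right)} + \frac{105 e^{2 t}}{64 \left(1 - \frac{5 e^{t}}{8}\right)^{2}} + \frac{225 e^{3 t}}{128 \left(1 - \frac{5 e^{t}}{8}\right)^{3}} + \frac{1125 e^{4 t}}{2048 \left(1 - \frac{5 e^{t}}{8}\right)^{4}}
M^(3)(0) = \frac{664}{9}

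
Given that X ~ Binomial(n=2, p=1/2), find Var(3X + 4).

For X ~ Binomial(n=2, p=1/2):
Var(X) = \frac{1}{2}
Var(3X + 4) = (3)² × Var(X) = 9 × \frac{1}{2} = \frac{9}{2}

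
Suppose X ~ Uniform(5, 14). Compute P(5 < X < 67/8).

P(5 < X < 67/8) = ∫_{5}^{67/8} f(x) dx
where f(x) = \frac{1}{9}
= \frac{3}{8}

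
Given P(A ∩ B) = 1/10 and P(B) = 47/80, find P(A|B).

P(A|B) = P(A ∩ B) / P(B)
= (1/10) / (47/80)
= 8/47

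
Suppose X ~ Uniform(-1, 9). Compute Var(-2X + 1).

For X ~ Uniform(-1, 9):
Var(X) = \frac{25}{3}
Var(-2X + 1) = (-2)² × Var(X) = 4 × \frac{25}{3} = \frac{100}{3}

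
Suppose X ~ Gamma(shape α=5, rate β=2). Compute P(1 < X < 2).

P(1 < X < 2) = ∫_{1}^{2} f(x) dx
where f(x) = \frac{4 x^{4} e^{- 2 x}}{3}
= \frac{-103 + 21 e^{2}}{3 e^{4}}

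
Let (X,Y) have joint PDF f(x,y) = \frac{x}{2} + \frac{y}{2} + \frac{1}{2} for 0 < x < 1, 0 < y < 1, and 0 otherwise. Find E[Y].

E[Y] = ∫_0^1 ∫_0^1 y × f(x,y) dx dy
= \frac{13}{24}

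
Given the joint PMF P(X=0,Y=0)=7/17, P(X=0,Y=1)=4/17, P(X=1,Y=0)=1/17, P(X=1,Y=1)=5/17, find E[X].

First find marginal of X:
P(X=0) = 11/17
P(X=1) = 6/17
E[X] = 0 × 11/17 + 1 × 6/17 = 6/17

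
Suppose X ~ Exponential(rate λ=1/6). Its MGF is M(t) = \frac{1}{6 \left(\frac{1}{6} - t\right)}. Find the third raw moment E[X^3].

To find E[X^3], compute M^(3)(0):
M^(1)(t) = \frac{1}{6 \left(\frac{1}{6} - t\right)^{2}}
M^(2)(t) = \frac{1}{3 \left(\frac{1}{6} - t\right)^{3}}
M^(3)(t) = \frac{1}{\left(\frac{1}{6} - t\right)^{4}}
M^(3)(0) = 1296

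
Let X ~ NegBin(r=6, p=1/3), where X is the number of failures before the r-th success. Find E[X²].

Using the identity E[X²] = Var(X) + (E[X])²:
E[X] = 12
Var(X) = 36
E[X²] = 36 + (12)²
= 180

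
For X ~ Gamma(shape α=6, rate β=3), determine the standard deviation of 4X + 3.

For X ~ Gamma(shape α=6, rate β=3):
Var(X) = \frac{2}{3}
SD(X) = √(Var(X)) = √(\frac{2}{3}) = \frac{\sqrt{6}}{3}
SD(4X + 3) = |4| × SD(X) = 4 × \frac{\sqrt{6}}{3} = \frac{4 \sqrt{6}}{3}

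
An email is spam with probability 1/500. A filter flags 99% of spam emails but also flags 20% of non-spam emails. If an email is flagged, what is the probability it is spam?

Let D = the rare event, + = positive/flagged.
P(D) = 1/500
P(+|D) = 99/100
P(+|D') = 20/100 = 1/5
P(+) = P(+|D)P(D) + P(+|D')P(D')
     = \frac{99}{100} × \frac{1}{500} + \frac{1}{5} × \frac{499}{500}
     = \frac{10079}{50000}
P(D|+) = P(+|D)P(D)/P(+) = \frac{99}{10079}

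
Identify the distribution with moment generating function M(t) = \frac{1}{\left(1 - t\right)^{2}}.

The MGF M(t) = \frac{1}{\left(1 - t\right)^{2}} is the standard form for the Gamma distribution.
Comparing with the known MGF formula identifies: Gamma(shape α=2, rate β=1)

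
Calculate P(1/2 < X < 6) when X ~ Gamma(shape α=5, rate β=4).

P(1/2 < X < 6) = ∫_{1/2}^{6} f(x) dx
where f(x) = \frac{128 x^{4} e^{- 4 x}}{3}
= \frac{-16441 + 7 e^{22}}{e^{24}}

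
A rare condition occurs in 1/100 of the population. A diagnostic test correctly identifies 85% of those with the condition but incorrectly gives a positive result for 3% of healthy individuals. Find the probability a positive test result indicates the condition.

Let D = the rare event, + = positive/flagged.
P(D) = 1/100
P(+|D) = 85/100 = 17/20
P(+|D') = 3/100
P(+) = P(+|D)P(D) + P(+|D')P(D')
     = \frac{17}{20} × \frac{1}{100} + \frac{3}{100} × \frac{99}{100}
     = \frac{191}{5000}
P(D|+) = P(+|D)P(D)/P(+) = \frac{85}{382}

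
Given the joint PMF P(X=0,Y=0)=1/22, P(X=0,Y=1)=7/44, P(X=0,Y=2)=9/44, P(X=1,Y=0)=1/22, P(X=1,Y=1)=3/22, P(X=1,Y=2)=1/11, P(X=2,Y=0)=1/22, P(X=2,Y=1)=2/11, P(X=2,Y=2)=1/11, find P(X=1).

P(X=1) = P(X=1,Y=0) + P(X=1,Y=1) + P(X=1,Y=2)
= 1/22 + 3/22 + 1/11
= 3/11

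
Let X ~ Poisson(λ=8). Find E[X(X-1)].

E[X(X-1)] = E[X² - X] = E[X²] - E[X]
E[X] = 8
E[X²] = Var(X) + (E[X])² = 8 + (8)² = 72
E[X(X-1)] = 72 - 8 = 64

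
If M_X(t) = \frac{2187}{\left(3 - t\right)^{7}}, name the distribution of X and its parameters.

The MGF M(t) = \frac{2187}{\left(3 - t\right)^{7}} is the standard form for the Gamma distribution.
Comparing with the known MGF formula identifies: Gamma(shape α=7, rate β=3)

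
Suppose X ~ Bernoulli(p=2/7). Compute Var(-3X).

For X ~ Bernoulli(p=2/7):
Var(X) = \frac{10}{49}
Var(-3X) = (-3)² × Var(X) = 9 × \frac{10}{49} = \frac{90}{49}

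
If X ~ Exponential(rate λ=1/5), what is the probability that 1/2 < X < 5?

P(1/2 < X < 5) = ∫_{1/2}^{5} f(x) dx
where f(x) = \frac{e^{- \frac{x}{5}}}{5}
= - \frac{1}{e} + e^{- \frac{1}{10}}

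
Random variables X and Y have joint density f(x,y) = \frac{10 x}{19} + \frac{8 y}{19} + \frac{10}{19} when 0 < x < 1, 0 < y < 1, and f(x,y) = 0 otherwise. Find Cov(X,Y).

E[XY] = ∫∫ xy × f(x,y) dx dy = \frac{11}{38}
E[X] = \frac{31}{57}
E[Y] = \frac{61}{114}
Cov(X,Y) = E[XY] - E[X]E[Y] = - \frac{5}{3249}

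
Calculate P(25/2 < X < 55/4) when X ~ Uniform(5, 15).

P(25/2 < X < 55/4) = ∫_{25/2}^{55/4} f(x) dx
where f(x) = \frac{1}{10}
= \frac{1}{8}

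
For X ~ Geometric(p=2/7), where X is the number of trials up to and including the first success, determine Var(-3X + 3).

For X ~ Geometric(p=2/7), where X is the number of trials up to and including the first success:
Var(X) = \frac{35}{4}
Var(-3X + 3) = (-3)² × Var(X) = 9 × \frac{35}{4} = \frac{315}{4}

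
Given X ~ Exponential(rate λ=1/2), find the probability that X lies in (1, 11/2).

P(1 < X < 11/2) = ∫_{1}^{11/2} f(x) dx
where f(x) = \frac{e^{- \frac{x}{2}}}{2}
= - \frac{1}{e^{\frac{11}{4}}} + e^{- \frac{1}{2}}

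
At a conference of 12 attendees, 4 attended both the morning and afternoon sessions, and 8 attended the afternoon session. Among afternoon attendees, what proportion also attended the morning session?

P(A ∩ B) = 4/12 = 1/3
P(B) = 8/12 = 2/3
P(A|B) = P(A ∩ B) / P(B) = (1/3) / (2/3) = 1/2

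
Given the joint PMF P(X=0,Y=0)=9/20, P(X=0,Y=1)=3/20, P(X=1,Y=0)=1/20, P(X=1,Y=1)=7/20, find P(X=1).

P(X=1) = P(X=1,Y=0) + P(X=1,Y=1)
= 1/20 + 7/20
= 2/5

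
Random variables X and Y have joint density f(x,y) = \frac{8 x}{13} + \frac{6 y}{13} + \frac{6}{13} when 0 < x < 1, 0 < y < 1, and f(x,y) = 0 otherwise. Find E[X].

E[X] = ∫_0^1 ∫_0^1 x × f(x,y) dy dx
= ∫_0^1 ∫_0^1 x × (\frac{8 x}{13} + \frac{6 y}{13} + \frac{6}{13}) dy dx
= \frac{43}{78}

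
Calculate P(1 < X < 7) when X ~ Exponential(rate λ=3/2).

P(1 < X < 7) = ∫_{1}^{7} f(x) dx
where f(x) = \frac{3 e^{- \frac{3 x}{2}}}{2}
= - \frac{1 - e^{9}}{e^{\frac{21}{2}}}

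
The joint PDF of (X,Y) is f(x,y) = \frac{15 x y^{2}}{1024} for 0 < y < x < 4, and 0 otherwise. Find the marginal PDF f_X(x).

f_X(x) = ∫_0^x \frac{15 x y^{2}}{1024} dy = \frac{5 x^{4}}{1024}
for 0 < x < 4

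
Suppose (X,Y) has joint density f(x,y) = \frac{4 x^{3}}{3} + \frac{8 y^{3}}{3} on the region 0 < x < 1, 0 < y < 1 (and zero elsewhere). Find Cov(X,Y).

E[XY] = ∫∫ xy × f(x,y) dx dy = \frac{2}{5}
E[X] = \frac{3}{5}
E[Y] = \frac{7}{10}
Cov(X,Y) = E[XY] - E[X]E[Y] = - \frac{1}{50}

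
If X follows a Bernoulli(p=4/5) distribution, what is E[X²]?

Using the identity E[X²] = Var(X) + (E[X])²:
E[X] = \frac{4}{5}
Var(X) = \frac{4}{25}
E[X²] = \frac{4}{25} + (\frac{4}{5})²
= \frac{4}{5}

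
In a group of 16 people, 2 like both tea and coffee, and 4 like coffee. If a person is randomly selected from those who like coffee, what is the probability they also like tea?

P(A ∩ B) = 2/16 = 1/8
P(B) = 4/16 = 1/4
P(A|B) = P(A ∩ B) / P(B) = (1/8) / (1/4) = 1/2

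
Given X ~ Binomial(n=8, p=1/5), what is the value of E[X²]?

Using the identity E[X²] = Var(X) + (E[X])²:
E[X] = \frac{8}{5}
Var(X) = \frac{32}{25}
E[X²] = \frac{32}{25} + (\frac{8}{5})²
= \frac{96}{25}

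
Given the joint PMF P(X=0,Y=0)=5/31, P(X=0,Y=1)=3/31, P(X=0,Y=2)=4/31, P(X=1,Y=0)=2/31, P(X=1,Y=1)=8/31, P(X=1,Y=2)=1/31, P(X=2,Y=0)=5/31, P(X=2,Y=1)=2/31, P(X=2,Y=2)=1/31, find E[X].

First find marginal of X:
P(X=0) = 12/31
P(X=1) = 11/31
P(X=2) = 8/31
E[X] = 0 × 12/31 + 1 × 11/31 + 2 × 8/31 = 27/31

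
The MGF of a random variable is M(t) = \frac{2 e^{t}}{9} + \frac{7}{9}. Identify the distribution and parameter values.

The MGF M(t) = \frac{2 e^{t}}{9} + \frac{7}{9} is the standard form for the Bernoulli distribution.
Comparing with the known MGF formula identifies: Bernoulli(p=2/9)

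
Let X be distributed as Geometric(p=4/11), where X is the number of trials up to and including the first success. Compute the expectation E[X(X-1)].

E[X(X-1)] = E[X² - X] = E[X²] - E[X]
E[X] = \frac{11}{4}
E[X²] = Var(X) + (E[X])² = \frac{77}{16} + (\frac{11}{4})² = \frac{99}{8}
E[X(X-1)] = \frac{99}{8} - \frac{11}{4} = \frac{77}{8}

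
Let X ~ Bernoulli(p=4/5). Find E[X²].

Using the identity E[X²] = Var(X) + (E[X])²:
E[X] = \frac{4}{5}
Var(X) = \frac{4}{25}
E[X²] = \frac{4}{25} + (\frac{4}{5})²
= \frac{4}{5}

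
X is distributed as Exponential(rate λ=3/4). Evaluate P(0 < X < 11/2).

P(0 < X < 11/2) = ∫_{0}^{11/2} f(x) dx
where f(x) = \frac{3 e^{- \frac{3 x}{4}}}{4}
= 1 - e^{- \frac{33}{8}}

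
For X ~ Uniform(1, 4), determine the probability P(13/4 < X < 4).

P(13/4 < X < 4) = ∫_{13/4}^{4} f(x) dx
where f(x) = \frac{1}{3}
= \frac{1}{4}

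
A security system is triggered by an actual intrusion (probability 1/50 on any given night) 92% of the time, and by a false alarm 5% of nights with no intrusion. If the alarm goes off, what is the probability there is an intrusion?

Let D = the rare event, + = positive/flagged.
P(D) = 1/50
P(+|D) = 92/100 = 23/25
P(+|D') = 5/100 = 1/20
P(+) = P(+|D)P(D) + P(+|D')P(D')
     = \frac{23}{25} × \frac{1}{50} + \frac{1}{20} × \frac{49}{50}
     = \frac{337}{5000}
P(D|+) = P(+|D)P(D)/P(+) = \frac{92}{337}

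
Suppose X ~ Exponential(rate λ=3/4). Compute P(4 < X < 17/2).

P(4 < X < 17/2) = ∫_{4}^{17/2} f(x) dx
where f(x) = \frac{3 e^{- \frac{3 x}{4}}}{4}
= - \frac{1}{e^{\frac{51}{8}}} + e^{-3}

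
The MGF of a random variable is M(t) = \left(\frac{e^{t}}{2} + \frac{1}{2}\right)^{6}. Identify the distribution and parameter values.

The MGF M(t) = \left(\frac{e^{t}}{2} + \frac{1}{2}\right)^{6} is the standard form for the Binomial distribution.
Comparing with the known MGF formula identifies: Binomial(n=6, p=1/2)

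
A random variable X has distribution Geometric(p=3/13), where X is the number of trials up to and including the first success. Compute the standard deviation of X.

For X ~ Geometric(p=3/13), where X is the number of trials up to and including the first success:
Var(X) = \frac{130}{9}
SD(X) = √(Var(X)) = √(\frac{130}{9}) = \frac{\sqrt{130}}{3}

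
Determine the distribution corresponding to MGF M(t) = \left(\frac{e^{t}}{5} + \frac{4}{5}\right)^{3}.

The MGF M(t) = \left(\frac{e^{t}}{5} + \frac{4}{5}\right)^{3} is the standard form for the Binomial distribution.
Comparing with the known MGF formula identifies: Binomial(n=3, p=1/5)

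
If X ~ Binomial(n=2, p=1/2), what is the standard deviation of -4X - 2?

For X ~ Binomial(n=2, p=1/2):
Var(X) = \frac{1}{2}
SD(X) = √(Var(X)) = √(\frac{1}{2}) = \frac{\sqrt{2}}{2}
SD(-4X - 2) = |-4| × SD(X) = 4 × \frac{\sqrt{2}}{2} = 2 \sqrt{2}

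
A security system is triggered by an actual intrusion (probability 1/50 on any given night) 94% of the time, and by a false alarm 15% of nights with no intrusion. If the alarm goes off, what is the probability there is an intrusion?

Let D = the rare event, + = positive/flagged.
P(D) = 1/50
P(+|D) = 94/100 = 47/50
P(+|D') = 15/100 = 3/20
P(+) = P(+|D)P(D) + P(+|D')P(D')
     = \frac{47}{50} × \frac{1}{50} + \frac{3}{20} × \frac{49}{50}
     = \frac{829}{5000}
P(D|+) = P(+|D)P(D)/P(+) = \frac{94}{829}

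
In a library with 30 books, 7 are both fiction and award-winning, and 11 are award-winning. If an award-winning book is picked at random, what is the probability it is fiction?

P(A ∩ B) = 7/30
P(B) = 11/30
P(A|B) = P(A ∩ B) / P(B) = (7/30) / (11/30) = 7/11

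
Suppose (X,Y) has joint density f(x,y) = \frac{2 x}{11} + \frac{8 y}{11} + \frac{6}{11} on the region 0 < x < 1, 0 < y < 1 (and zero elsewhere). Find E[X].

E[X] = ∫_0^1 ∫_0^1 x × f(x,y) dy dx
= ∫_0^1 ∫_0^1 x × (\frac{2 x}{11} + \frac{8 y}{11} + \frac{6}{11}) dy dx
= \frac{17}{33}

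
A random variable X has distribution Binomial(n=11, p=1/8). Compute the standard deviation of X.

For X ~ Binomial(n=11, p=1/8):
Var(X) = \frac{77}{64}
SD(X) = √(Var(X)) = √(\frac{77}{64}) = \frac{\sqrt{77}}{8}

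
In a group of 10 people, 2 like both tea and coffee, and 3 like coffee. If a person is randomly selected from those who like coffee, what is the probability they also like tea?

P(A ∩ B) = 2/10 = 1/5
P(B) = 3/10
P(A|B) = P(A ∩ B) / P(B) = (1/5) / (3/10) = 2/3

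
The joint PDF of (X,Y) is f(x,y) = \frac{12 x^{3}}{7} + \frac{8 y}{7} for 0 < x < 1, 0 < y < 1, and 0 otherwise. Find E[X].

E[X] = ∫_0^1 ∫_0^1 x × f(x,y) dy dx
= ∫_0^1 ∫_0^1 x × (\frac{12 x^{3}}{7} + \frac{8 y}{7}) dy dx
= \frac{22}{35}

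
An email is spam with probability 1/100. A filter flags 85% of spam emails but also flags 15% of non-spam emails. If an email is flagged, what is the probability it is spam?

Let D = the rare event, + = positive/flagged.
P(D) = 1/100
P(+|D) = 85/100 = 17/20
P(+|D') = 15/100 = 3/20
P(+) = P(+|D)P(D) + P(+|D')P(D')
     = \frac{17}{20} × \frac{1}{100} + \frac{3}{20} × \frac{99}{100}
     = \frac{157}{1000}
P(D|+) = P(+|D)P(D)/P(+) = \frac{17}{314}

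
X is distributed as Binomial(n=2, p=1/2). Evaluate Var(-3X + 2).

For X ~ Binomial(n=2, p=1/2):
Var(X) = \frac{1}{2}
Var(-3X + 2) = (-3)² × Var(X) = 9 × \frac{1}{2} = \frac{9}{2}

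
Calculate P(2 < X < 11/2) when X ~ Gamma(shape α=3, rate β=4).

P(2 < X < 11/2) = ∫_{2}^{11/2} f(x) dx
where f(x) = 32 x^{2} e^{- 4 x}
= \frac{-265 + 41 e^{14}}{e^{22}}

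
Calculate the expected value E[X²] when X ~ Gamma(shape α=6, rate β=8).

Using the identity E[X²] = Var(X) + (E[X])²:
E[X] = \frac{3}{4}
Var(X) = \frac{3}{32}
E[X²] = \frac{3}{32} + (\frac{3}{4})²
= \frac{21}{32}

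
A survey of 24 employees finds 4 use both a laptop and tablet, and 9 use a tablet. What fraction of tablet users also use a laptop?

P(A ∩ B) = 4/24 = 1/6
P(B) = 9/24 = 3/8
P(A|B) = P(A ∩ B) / P(B) = (1/6) / (3/8) = 4/9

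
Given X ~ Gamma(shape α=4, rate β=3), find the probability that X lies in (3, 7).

P(3 < X < 7) = ∫_{3}^{7} f(x) dx
where f(x) = \frac{27 x^{3} e^{- 3 x}}{2}
= \frac{2 \left(-893 + 86 e^{12}\right)}{e^{21}}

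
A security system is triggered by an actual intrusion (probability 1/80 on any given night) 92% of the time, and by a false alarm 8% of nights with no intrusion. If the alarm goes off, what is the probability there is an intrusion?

Let D = the rare event, + = positive/flagged.
P(D) = 1/80
P(+|D) = 92/100 = 23/25
P(+|D') = 8/100 = 2/25
P(+) = P(+|D)P(D) + P(+|D')P(D')
     = \frac{23}{25} × \frac{1}{80} + \frac{2}{25} × \frac{79}{80}
     = \frac{181}{2000}
P(D|+) = P(+|D)P(D)/P(+) = \frac{23}{181}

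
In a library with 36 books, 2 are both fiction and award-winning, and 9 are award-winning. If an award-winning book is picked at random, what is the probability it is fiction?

P(A ∩ B) = 2/36 = 1/18
P(B) = 9/36 = 1/4
P(A|B) = P(A ∩ B) / P(B) = (1/18) / (1/4) = 2/9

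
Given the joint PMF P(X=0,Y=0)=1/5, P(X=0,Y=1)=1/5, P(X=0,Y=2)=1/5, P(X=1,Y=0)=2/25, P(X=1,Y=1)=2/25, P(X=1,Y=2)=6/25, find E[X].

First find marginal of X:
P(X=0) = 3/5
P(X=1) = 2/5
E[X] = 0 × 3/5 + 1 × 2/5 = 2/5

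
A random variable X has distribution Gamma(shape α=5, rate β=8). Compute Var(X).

For X ~ Gamma(shape α=5, rate β=8):
Var(X) = \frac{5}{64}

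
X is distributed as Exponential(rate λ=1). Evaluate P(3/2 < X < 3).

P(3/2 < X < 3) = ∫_{3/2}^{3} f(x) dx
where f(x) = e^{- x}
= - \frac{1}{e^{3}} + e^{- \frac{3}{2}}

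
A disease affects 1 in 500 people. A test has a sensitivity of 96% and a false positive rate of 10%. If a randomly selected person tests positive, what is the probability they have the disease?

Let D = the rare event, + = positive/flagged.
P(D) = 1/500
P(+|D) = 96/100 = 24/25
P(+|D') = 10/100 = 1/10
P(+) = P(+|D)P(D) + P(+|D')P(D')
     = \frac{24}{25} × \frac{1}{500} + \frac{1}{10} × \frac{499}{500}
     = \frac{2543}{25000}
P(D|+) = P(+|D)P(D)/P(+) = \frac{48}{2543}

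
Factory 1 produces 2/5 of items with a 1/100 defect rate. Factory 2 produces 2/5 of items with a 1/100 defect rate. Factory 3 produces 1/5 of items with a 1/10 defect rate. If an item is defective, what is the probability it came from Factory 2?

Using Bayes' theorem:
P(F1) = 2/5, P(D|F1) = 1/100
P(F2) = 2/5, P(D|F2) = 1/100
P(F3) = 1/5, P(D|F3) = 1/10
P(D) = P(D|F1)P(F1) + P(D|F2)P(F2) + P(D|F3)P(F3)
     = \frac{7}{250}
P(F2|D) = P(D|F2)P(F2) / P(D)
= \frac{1}{7}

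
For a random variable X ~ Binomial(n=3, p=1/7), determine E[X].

For X ~ Binomial(n=3, p=1/7), the expected value is:
E[X] = \frac{3}{7}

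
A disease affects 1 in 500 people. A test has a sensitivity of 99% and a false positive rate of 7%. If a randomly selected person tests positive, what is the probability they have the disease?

Let D = the rare event, + = positive/flagged.
P(D) = 1/500
P(+|D) = 99/100
P(+|D') = 7/100
P(+) = P(+|D)P(D) + P(+|D')P(D')
     = \frac{99}{100} × \frac{1}{500} + \frac{7}{100} × \frac{499}{500}
     = \frac{449}{6250}
P(D|+) = P(+|D)P(D)/P(+) = \frac{99}{3592}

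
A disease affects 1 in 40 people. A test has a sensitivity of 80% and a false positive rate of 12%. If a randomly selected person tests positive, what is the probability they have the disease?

Let D = the rare event, + = positive/flagged.
P(D) = 1/40
P(+|D) = 80/100 = 4/5
P(+|D') = 12/100 = 3/25
P(+) = P(+|D)P(D) + P(+|D')P(D')
     = \frac{4}{5} × \frac{1}{40} + \frac{3}{25} × \frac{39}{40}
     = \frac{137}{1000}
P(D|+) = P(+|D)P(D)/P(+) = \frac{20}{137}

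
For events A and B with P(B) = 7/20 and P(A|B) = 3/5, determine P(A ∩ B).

By definition, P(A|B) = P(A ∩ B) / P(B)
So P(A ∩ B) = P(A|B) × P(B)
= 3/5 × 7/20
= 21/100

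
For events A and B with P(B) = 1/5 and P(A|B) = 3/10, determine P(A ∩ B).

By definition, P(A|B) = P(A ∩ B) / P(B)
So P(A ∩ B) = P(A|B) × P(B)
= 3/10 × 1/5
= 3/50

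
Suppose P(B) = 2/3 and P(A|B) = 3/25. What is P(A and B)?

By definition, P(A|B) = P(A ∩ B) / P(B)
So P(A ∩ B) = P(A|B) × P(B)
= 3/25 × 2/3
= 2/25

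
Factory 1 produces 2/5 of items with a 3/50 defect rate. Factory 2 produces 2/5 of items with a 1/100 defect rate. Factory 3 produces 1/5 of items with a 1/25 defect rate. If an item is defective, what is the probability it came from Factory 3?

Using Bayes' theorem:
P(F1) = 2/5, P(D|F1) = 3/50
P(F2) = 2/5, P(D|F2) = 1/100
P(F3) = 1/5, P(D|F3) = 1/25
P(D) = P(D|F1)P(F1) + P(D|F2)P(F2) + P(D|F3)P(F3)
     = \frac{9}{250}
P(F3|D) = P(D|F3)P(F3) / P(D)
= \frac{2}{9}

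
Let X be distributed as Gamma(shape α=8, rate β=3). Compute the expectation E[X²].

Using the identity E[X²] = Var(X) + (E[X])²:
E[X] = \frac{8}{3}
Var(X) = \frac{8}{9}
E[X²] = \frac{8}{9} + (\frac{8}{3})²
= 8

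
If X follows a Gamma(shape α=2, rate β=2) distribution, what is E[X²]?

Using the identity E[X²] = Var(X) + (E[X])²:
E[X] = 1
Var(X) = \frac{1}{2}
E[X²] = \frac{1}{2} + (1)²
= \frac{3}{2}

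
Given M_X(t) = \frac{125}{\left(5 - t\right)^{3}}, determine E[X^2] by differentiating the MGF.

To find E[X^2], compute M^(2)(0):
M^(1)(t) = \frac{375}{\left(5 - t\right)^{4}}
M^(2)(t) = \frac{1500}{\left(5 - t\right)^{5}}
M^(2)(0) = \frac{12}{25}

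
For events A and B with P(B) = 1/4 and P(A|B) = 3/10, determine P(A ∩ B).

By definition, P(A|B) = P(A ∩ B) / P(B)
So P(A ∩ B) = P(A|B) × P(B)
= 3/10 × 1/4
= 3/40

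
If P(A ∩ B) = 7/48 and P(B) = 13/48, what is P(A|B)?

P(A|B) = P(A ∩ B) / P(B)
= (7/48) / (13/48)
= 7/13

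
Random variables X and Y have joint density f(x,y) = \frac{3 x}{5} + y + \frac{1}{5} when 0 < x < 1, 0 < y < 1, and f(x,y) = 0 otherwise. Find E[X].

E[X] = ∫_0^1 ∫_0^1 x × f(x,y) dy dx
= ∫_0^1 ∫_0^1 x × (\frac{3 x}{5} + y + \frac{1}{5}) dy dx
= \frac{11}{20}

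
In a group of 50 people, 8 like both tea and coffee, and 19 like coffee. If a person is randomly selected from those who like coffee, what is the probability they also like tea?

P(A ∩ B) = 8/50 = 4/25
P(B) = 19/50
P(A|B) = P(A ∩ B) / P(B) = (4/25) / (19/50) = 8/19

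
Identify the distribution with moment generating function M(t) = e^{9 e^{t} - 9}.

The MGF M(t) = e^{9 e^{t} - 9} is the standard form for the Poisson distribution.
Comparing with the known MGF formula identifies: Poisson(λ=9)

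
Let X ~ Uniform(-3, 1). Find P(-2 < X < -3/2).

P(-2 < X < -3/2) = ∫_{-2}^{-3/2} f(x) dx
where f(x) = \frac{1}{4}
= \frac{1}{8}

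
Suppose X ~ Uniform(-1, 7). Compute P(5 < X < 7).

P(5 < X < 7) = ∫_{5}^{7} f(x) dx
where f(x) = \frac{1}{8}
= \frac{1}{4}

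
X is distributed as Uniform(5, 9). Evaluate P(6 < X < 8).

P(6 < X < 8) = ∫_{6}^{8} f(x) dx
where f(x) = \frac{1}{4}
= \frac{1}{2}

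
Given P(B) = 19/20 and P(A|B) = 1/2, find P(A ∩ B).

By definition, P(A|B) = P(A ∩ B) / P(B)
So P(A ∩ B) = P(A|B) × P(B)
= 1/2 × 19/20
= 19/40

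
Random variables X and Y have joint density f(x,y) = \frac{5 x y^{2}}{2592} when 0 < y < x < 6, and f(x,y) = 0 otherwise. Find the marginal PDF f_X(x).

f_X(x) = ∫_0^x \frac{5 x y^{2}}{2592} dy = \frac{5 x^{4}}{7776}
for 0 < x < 6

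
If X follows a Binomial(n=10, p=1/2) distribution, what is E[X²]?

Using the identity E[X²] = Var(X) + (E[X])²:
E[X] = 5
Var(X) = \frac{5}{2}
E[X²] = \frac{5}{2} + (5)²
= \frac{55}{2}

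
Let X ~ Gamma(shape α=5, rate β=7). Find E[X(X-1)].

E[X(X-1)] = E[X² - X] = E[X²] - E[X]
E[X] = \frac{5}{7}
E[X²] = Var(X) + (E[X])² = \frac{5}{49} + (\frac{5}{7})² = \frac{30}{49}
E[X(X-1)] = \frac{30}{49} - \frac{5}{7} = - \frac{5}{49}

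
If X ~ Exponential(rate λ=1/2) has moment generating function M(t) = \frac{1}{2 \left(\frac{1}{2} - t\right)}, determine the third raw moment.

To find E[X^3], compute M^(3)(0):
M^(1)(t) = \frac{1}{2 \left(\frac{1}{2} - t\right)^{2}}
M^(2)(t) = \frac{1}{\left(\frac{1}{2} - t\right)^{3}}
M^(3)(t) = \frac{3}{\left(\frac{1}{2} - t\right)^{4}}
M^(3)(0) = 48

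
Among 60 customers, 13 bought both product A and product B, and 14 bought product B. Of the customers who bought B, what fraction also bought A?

P(A ∩ B) = 13/60
P(B) = 14/60 = 7/30
P(A|B) = P(A ∩ B) / P(B) = (13/60) / (7/30) = 13/14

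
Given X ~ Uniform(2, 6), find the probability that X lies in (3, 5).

P(3 < X < 5) = ∫_{3}^{5} f(x) dx
where f(x) = \frac{1}{4}
= \frac{1}{2}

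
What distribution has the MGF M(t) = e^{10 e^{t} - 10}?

The MGF M(t) = e^{10 e^{t} - 10} is the standard form for the Poisson distribution.
Comparing with the known MGF formula identifies: Poisson(λ=10)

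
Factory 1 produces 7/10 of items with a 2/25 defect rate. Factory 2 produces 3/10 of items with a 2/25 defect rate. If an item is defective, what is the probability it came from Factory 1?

Using Bayes' theorem:
P(F1) = 7/10, P(D|F1) = 2/25
P(F2) = 3/10, P(D|F2) = 2/25
P(D) = P(D|F1)P(F1) + P(D|F2)P(F2)
     = \frac{2}{25}
P(F1|D) = P(D|F1)P(F1) / P(D)
= \frac{7}{10}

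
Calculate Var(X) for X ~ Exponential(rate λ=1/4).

For X ~ Exponential(rate λ=1/4):
Var(X) = 16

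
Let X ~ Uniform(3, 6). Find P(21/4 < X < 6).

P(21/4 < X < 6) = ∫_{21/4}^{6} f(x) dx
where f(x) = \frac{1}{3}
= \frac{1}{4}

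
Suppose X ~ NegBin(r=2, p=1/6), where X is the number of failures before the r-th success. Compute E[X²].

Using the identity E[X²] = Var(X) + (E[X])²:
E[X] = 10
Var(X) = 60
E[X²] = 60 + (10)²
= 160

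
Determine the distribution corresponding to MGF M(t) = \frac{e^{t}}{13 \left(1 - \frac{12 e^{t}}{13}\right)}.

The MGF M(t) = \frac{e^{t}}{13 \left(1 - \frac{12 e^{t}}{13}\right)} is the standard form for the Geometric distribution.
Comparing with the known MGF formula identifies: Geometric(p=1/13), X = trial number of first success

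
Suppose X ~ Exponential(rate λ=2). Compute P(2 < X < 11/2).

P(2 < X < 11/2) = ∫_{2}^{11/2} f(x) dx
where f(x) = 2 e^{- 2 x}
= - \frac{1 - e^{7}}{e^{11}}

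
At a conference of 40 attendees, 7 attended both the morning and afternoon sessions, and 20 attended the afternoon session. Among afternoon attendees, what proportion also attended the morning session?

P(A ∩ B) = 7/40
P(B) = 20/40 = 1/2
P(A|B) = P(A ∩ B) / P(B) = (7/40) / (1/2) = 7/20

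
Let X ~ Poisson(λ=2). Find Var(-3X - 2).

For X ~ Poisson(λ=2):
Var(X) = 2
Var(-3X - 2) = (-3)² × Var(X) = 9 × 2 = 18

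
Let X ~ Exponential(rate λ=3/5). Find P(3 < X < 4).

P(3 < X < 4) = ∫_{3}^{4} f(x) dx
where f(x) = \frac{3 e^{- \frac{3 x}{5}}}{5}
= - \frac{1 - e^{\frac{3}{5}}}{e^{\frac{12}{5}}}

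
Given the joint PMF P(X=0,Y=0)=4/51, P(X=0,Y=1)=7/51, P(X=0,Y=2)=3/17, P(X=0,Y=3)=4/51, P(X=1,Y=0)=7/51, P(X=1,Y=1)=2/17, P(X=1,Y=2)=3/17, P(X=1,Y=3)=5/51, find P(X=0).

P(X=0) = P(X=0,Y=0) + P(X=0,Y=1) + P(X=0,Y=2) + P(X=0,Y=3)
= 4/51 + 7/51 + 3/17 + 4/51
= 8/17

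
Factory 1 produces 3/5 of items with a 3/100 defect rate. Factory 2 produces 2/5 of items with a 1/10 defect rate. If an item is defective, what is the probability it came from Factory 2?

Using Bayes' theorem:
P(F1) = 3/5, P(D|F1) = 3/100
P(F2) = 2/5, P(D|F2) = 1/10
P(D) = P(D|F1)P(F1) + P(D|F2)P(F2)
     = \frac{29}{500}
P(F2|D) = P(D|F2)P(F2) / P(D)
= \frac{20}{29}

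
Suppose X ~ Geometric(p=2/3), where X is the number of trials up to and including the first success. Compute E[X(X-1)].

E[X(X-1)] = E[X² - X] = E[X²] - E[X]
E[X] = \frac{3}{2}
E[X²] = Var(X) + (E[X])² = \frac{3}{4} + (\frac{3}{2})² = 3
E[X(X-1)] = 3 - \frac{3}{2} = \frac{3}{2}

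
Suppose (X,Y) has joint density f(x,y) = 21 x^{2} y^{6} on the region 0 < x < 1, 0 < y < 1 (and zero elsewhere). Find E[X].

E[X] = ∫_0^1 ∫_0^1 x × f(x,y) dy dx
= ∫_0^1 ∫_0^1 x × (21 x^{2} y^{6}) dy dx
= \frac{3}{4}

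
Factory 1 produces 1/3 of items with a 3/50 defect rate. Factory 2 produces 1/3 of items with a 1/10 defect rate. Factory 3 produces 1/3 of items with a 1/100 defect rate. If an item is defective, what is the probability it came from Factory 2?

Using Bayes' theorem:
P(F1) = 1/3, P(D|F1) = 3/50
P(F2) = 1/3, P(D|F2) = 1/10
P(F3) = 1/3, P(D|F3) = 1/100
P(D) = P(D|F1)P(F1) + P(D|F2)P(F2) + P(D|F3)P(F3)
     = \frac{17}{300}
P(F2|D) = P(D|F2)P(F2) / P(D)
= \frac{10}{17}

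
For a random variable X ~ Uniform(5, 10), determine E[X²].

Using the identity E[X²] = Var(X) + (E[X])²:
E[X] = \frac{15}{2}
Var(X) = \frac{25}{12}
E[X²] = \frac{25}{12} + (\frac{15}{2})²
= \frac{175}{3}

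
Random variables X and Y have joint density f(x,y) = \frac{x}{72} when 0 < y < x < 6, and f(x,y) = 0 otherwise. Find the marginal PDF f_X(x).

f_X(x) = ∫_0^x \frac{x}{72} dy = \frac{x^{2}}{72}
for 0 < x < 6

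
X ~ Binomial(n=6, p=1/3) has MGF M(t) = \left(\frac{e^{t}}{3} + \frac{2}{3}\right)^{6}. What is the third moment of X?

To find E[X^3], compute M^(3)(0):
M^(1)(t) = 2 \left(\frac{e^{t}}{3} + \frac{2}{3}\right)^{5} e^{t}
M^(2)(t) = 2 \left(\frac{e^{t}}{3} + \frac{2}{3}\right)^{5} e^{t} + \frac{10 \left(\frac{e^{t}}{3} + \frac{2}{3}\right)^{4} e^{2 t}}{3}
M^(3)(t) = 2 \left(\frac{e^{t}}{3} + \frac{2}{3}\right)^{5} e^{t} + 10 \left(\frac{e^{t}}{3} + \frac{2}{3}\right)^{4} e^{2 t} + \frac{40 \left(\frac{e^{t}}{3} + \frac{2}{3}\right)^{3} e^{3 t}}{9}
M^(3)(0) = \frac{148}{9}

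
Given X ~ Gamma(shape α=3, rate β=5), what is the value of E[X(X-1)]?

E[X(X-1)] = E[X² - X] = E[X²] - E[X]
E[X] = \frac{3}{5}
E[X²] = Var(X) + (E[X])² = \frac{3}{25} + (\frac{3}{5})² = \frac{12}{25}
E[X(X-1)] = \frac{12}{25} - \frac{3}{5} = - \frac{3}{25}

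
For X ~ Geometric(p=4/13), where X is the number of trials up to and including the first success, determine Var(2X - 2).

For X ~ Geometric(p=4/13), where X is the number of trials up to and including the first success:
Var(X) = \frac{117}{16}
Var(2X - 2) = (2)² × Var(X) = 4 × \frac{117}{16} = \frac{117}{4}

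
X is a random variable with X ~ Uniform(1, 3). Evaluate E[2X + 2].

For X ~ Uniform(1, 3):
E[X] = 2
E[2X + 2] = 2 × E[X] + 2 = 6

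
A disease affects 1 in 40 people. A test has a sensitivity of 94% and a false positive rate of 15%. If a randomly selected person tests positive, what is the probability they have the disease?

Let D = the rare event, + = positive/flagged.
P(D) = 1/40
P(+|D) = 94/100 = 47/50
P(+|D') = 15/100 = 3/20
P(+) = P(+|D)P(D) + P(+|D')P(D')
     = \frac{47}{50} × \frac{1}{40} + \frac{3}{20} × \frac{39}{40}
     = \frac{679}{4000}
P(D|+) = P(+|D)P(D)/P(+) = \frac{94}{679}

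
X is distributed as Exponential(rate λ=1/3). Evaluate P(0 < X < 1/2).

P(0 < X < 1/2) = ∫_{0}^{1/2} f(x) dx
where f(x) = \frac{e^{- \frac{x}{3}}}{3}
= 1 - e^{- \frac{1}{6}}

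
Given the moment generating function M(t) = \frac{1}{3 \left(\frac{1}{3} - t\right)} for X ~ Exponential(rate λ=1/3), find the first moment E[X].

To find E[X], compute M^(1)(0):
M^(1)(t) = \frac{1}{3 \left(\frac{1}{3} - t\right)^{2}}
M^(1)(0) = 3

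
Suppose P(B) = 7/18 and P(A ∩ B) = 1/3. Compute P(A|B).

P(A|B) = P(A ∩ B) / P(B)
= (1/3) / (7/18)
= 6/7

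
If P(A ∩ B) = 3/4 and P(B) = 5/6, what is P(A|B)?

P(A|B) = P(A ∩ B) / P(B)
= (3/4) / (5/6)
= 9/10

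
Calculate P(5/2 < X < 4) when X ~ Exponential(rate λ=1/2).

P(5/2 < X < 4) = ∫_{5/2}^{4} f(x) dx
where f(x) = \frac{e^{- \frac{x}{2}}}{2}
= - \frac{1}{e^{2}} + e^{- \frac{5}{4}}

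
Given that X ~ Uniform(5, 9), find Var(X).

For X ~ Uniform(5, 9):
Var(X) = \frac{4}{3}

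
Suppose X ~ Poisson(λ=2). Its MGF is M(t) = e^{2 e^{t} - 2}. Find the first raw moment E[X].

To find E[X], compute M^(1)(0):
M^(1)(t) = 2 e^{t} e^{2 e^{t} - 2}
M^(1)(0) = 2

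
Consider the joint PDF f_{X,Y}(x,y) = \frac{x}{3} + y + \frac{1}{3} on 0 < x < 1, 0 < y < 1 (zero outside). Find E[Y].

E[Y] = ∫_0^1 ∫_0^1 y × f(x,y) dx dy
= \frac{7}{12}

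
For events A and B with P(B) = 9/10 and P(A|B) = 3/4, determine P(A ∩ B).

By definition, P(A|B) = P(A ∩ B) / P(B)
So P(A ∩ B) = P(A|B) × P(B)
= 3/4 × 9/10
= 27/40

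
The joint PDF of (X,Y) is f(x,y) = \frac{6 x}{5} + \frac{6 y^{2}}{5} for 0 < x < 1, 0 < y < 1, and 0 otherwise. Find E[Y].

E[Y] = ∫_0^1 ∫_0^1 y × f(x,y) dx dy
= \frac{3}{5}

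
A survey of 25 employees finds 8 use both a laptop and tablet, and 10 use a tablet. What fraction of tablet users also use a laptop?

P(A ∩ B) = 8/25
P(B) = 10/25 = 2/5
P(A|B) = P(A ∩ B) / P(B) = (8/25) / (2/5) = 4/5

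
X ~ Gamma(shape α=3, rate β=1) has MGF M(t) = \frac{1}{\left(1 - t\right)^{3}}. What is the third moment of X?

To find E[X^3], compute M^(3)(0):
M^(1)(t) = \frac{3}{\left(1 - t\right)^{4}}
M^(2)(t) = \frac{12}{\left(1 - t\right)^{5}}
M^(3)(t) = \frac{60}{\left(1 - t\right)^{6}}
M^(3)(0) = 60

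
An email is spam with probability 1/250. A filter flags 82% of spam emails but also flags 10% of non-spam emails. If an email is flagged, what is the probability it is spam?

Let D = the rare event, + = positive/flagged.
P(D) = 1/250
P(+|D) = 82/100 = 41/50
P(+|D') = 10/100 = 1/10
P(+) = P(+|D)P(D) + P(+|D')P(D')
     = \frac{41}{50} × \frac{1}{250} + \frac{1}{10} × \frac{249}{250}
     = \frac{643}{6250}
P(D|+) = P(+|D)P(D)/P(+) = \frac{41}{1286}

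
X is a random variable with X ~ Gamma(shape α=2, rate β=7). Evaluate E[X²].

Using the identity E[X²] = Var(X) + (E[X])²:
E[X] = \frac{2}{7}
Var(X) = \frac{2}{49}
E[X²] = \frac{2}{49} + (\frac{2}{7})²
= \frac{6}{49}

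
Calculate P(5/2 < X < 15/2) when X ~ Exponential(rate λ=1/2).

P(5/2 < X < 15/2) = ∫_{5/2}^{15/2} f(x) dx
where f(x) = \frac{e^{- \frac{x}{2}}}{2}
= - \frac{1 - e^{\frac{5}{2}}}{e^{\frac{15}{4}}}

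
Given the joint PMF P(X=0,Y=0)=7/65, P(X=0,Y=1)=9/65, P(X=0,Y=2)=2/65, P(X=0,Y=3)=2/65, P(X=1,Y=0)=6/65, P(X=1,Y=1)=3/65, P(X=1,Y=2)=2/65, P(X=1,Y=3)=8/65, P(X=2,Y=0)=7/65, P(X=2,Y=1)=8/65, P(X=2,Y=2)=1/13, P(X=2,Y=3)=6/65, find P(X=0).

P(X=0) = P(X=0,Y=0) + P(X=0,Y=1) + P(X=0,Y=2) + P(X=0,Y=3)
= 7/65 + 9/65 + 2/65 + 2/65
= 4/13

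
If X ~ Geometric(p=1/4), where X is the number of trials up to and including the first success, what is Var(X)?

For X ~ Geometric(p=1/4), where X is the number of trials up to and including the first success:
Var(X) = 12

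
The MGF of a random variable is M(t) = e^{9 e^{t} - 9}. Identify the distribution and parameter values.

The MGF M(t) = e^{9 e^{t} - 9} is the standard form for the Poisson distribution.
Comparing with the known MGF formula identifies: Poisson(λ=9)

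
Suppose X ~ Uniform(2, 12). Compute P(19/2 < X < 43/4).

P(19/2 < X < 43/4) = ∫_{19/2}^{43/4} f(x) dx
where f(x) = \frac{1}{10}
= \frac{1}{8}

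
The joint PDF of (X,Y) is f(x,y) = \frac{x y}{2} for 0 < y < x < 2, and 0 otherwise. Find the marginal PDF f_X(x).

f_X(x) = ∫_0^x \frac{x y}{2} dy = \frac{x^{3}}{4}
for 0 < x < 2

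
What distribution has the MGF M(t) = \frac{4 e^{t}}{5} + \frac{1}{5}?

The MGF M(t) = \frac{4 e^{t}}{5} + \frac{1}{5} is the standard form for the Bernoulli distribution.
Comparing with the known MGF formula identifies: Bernoulli(p=4/5)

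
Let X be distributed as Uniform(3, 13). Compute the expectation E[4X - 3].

For X ~ Uniform(3, 13):
E[X] = 8
E[4X - 3] = 4 × E[X] - 3 = 29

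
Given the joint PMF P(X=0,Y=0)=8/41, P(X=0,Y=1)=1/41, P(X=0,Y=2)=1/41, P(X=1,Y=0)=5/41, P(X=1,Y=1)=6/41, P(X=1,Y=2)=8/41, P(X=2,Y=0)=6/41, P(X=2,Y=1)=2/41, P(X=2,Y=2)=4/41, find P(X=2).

P(X=2) = P(X=2,Y=0) + P(X=2,Y=1) + P(X=2,Y=2)
= 6/41 + 2/41 + 4/41
= 12/41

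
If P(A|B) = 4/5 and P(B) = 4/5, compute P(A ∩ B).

By definition, P(A|B) = P(A ∩ B) / P(B)
So P(A ∩ B) = P(A|B) × P(B)
= 4/5 × 4/5
= 16/25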